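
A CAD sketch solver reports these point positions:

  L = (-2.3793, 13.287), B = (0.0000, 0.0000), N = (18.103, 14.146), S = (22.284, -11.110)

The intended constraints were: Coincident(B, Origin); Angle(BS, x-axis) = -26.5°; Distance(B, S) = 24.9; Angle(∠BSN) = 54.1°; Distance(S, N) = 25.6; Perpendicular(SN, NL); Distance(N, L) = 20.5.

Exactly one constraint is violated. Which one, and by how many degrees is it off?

Perpendicular(SN, NL) — off by 7.00°.

B = (0.00, 0.00) ✓; BS at -26.50° ✓; |BS| = 24.90 ✓; ∠BSN = 54.10° ✓; |SN| = 25.60 ✓; ∠(SN, NL) = 83.00° ✗; |NL| = 20.50 ✓.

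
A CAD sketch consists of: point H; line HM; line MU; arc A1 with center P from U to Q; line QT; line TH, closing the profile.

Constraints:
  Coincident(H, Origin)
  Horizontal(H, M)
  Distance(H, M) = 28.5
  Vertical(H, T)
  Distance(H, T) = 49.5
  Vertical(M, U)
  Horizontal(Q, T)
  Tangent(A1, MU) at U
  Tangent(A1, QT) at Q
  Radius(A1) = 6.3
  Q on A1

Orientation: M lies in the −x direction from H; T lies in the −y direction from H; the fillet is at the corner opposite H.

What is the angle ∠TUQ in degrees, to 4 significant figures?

32.54°

H is at the origin; HM is horizontal with |HM| = 28.5 and M on the −x side, so M = (-28.50, 0.000). H and T share the same x with |HT| = 49.5 and T on the −y side, so T = (0.000, -49.50). The virtual corner opposite H is at (-28.50, -49.50). Tangency of A1 to MU means the radius PU is perpendicular to MU and A1 meets QT tangentially, so PQ is at right angles to QT, with radius 6.3, so the center P sits 6.3 in from both sides at P = (-22.20, -43.20). That places the tangent points at U = (-28.50, -43.20) on MU and Q = (-22.20, -49.50) on QT. Then cos ∠TUQ = UT·UQ / (|UT||UQ|), giving 32.54°.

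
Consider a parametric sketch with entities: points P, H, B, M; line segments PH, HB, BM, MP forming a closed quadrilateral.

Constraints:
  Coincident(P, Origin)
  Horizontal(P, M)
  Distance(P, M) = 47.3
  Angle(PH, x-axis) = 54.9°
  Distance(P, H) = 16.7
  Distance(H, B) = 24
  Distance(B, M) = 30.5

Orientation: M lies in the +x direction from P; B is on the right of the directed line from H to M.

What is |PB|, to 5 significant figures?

20.113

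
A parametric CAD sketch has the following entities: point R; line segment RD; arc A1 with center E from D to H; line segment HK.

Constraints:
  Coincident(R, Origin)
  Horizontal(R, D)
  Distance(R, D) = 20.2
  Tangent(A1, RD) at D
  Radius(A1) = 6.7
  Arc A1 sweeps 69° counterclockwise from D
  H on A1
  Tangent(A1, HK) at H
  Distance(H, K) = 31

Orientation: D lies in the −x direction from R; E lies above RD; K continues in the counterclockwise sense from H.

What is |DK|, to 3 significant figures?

37.5

R is at the origin; RD is horizontal with |RD| = 20.2 and D on the −x side, so D = (-20.2, 0.00). A1 meets RD tangentially, so ED is at right angles to RD, so E = D + (0, 6.7) = (-20.2, 6.70). On A1, D sits at bearing -90° from E; a 69° counterclockwise sweep puts H at bearing -21°, so H = E + 6.7·(cos -21°, sin -21°) = (-13.9, 4.30). Tangency of A1 to HK means the radius EH is perpendicular to HK, so HK runs along (−sin -21°, cos -21°); with |HK| = 31.0, K = (-2.84, 33.2). Then |DK| = |K − D| = 37.5.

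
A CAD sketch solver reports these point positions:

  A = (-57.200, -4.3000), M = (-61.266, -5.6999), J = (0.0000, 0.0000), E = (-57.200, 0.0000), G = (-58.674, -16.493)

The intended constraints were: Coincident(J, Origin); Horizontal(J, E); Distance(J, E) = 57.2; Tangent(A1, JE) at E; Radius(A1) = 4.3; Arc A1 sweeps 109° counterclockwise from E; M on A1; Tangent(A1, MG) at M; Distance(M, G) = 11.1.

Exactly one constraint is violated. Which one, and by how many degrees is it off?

Tangent(A1, MG) at M — off by 5.49°.

J = (0.00, 0.00) ✓; J.y = 0.00, E.y = 0.00 ✓; |JE| = 57.20 ✓; ∠(AE, EJ) = 90.00° ✓; |AE| = 4.300 ✓; bearing(A→M) − bearing(A→E) = 109.0° ✓; |AM| = 4.300 ✓; ∠(AM, MG) = 95.49° ✗; |MG| = 11.10 ✓.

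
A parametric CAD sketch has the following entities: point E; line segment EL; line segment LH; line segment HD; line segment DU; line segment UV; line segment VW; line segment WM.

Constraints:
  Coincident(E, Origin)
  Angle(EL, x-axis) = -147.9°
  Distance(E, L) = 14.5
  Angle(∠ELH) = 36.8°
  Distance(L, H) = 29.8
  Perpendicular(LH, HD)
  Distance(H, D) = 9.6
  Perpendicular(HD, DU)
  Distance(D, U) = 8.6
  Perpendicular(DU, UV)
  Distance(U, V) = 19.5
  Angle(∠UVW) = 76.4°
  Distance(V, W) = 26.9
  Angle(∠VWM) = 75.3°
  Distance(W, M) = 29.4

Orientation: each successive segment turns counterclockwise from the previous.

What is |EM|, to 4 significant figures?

25.71

E is at the origin; EL runs at -147.9° with length 14.5, so L = (-12.28, -7.705). ∠ELH = 36.8° gives LH at -4.700° from the x-axis; with |LH| = 29.8, H = (17.42, -10.15). The perpendicularity gives HD at right angles to LH, so HD runs at 85.30°; with |HD| = 9.6, D = (18.20, -0.5793). HD is perpendicular to DU, so DU runs at 175.3°; with |DU| = 8.6, U = (9.632, 0.1253). The perpendicularity gives UV at right angles to DU, so UV runs at -94.70°; with |UV| = 19.5, V = (8.034, -19.31). ∠UVW = 76.4° gives VW at 8.900° from the x-axis; with |VW| = 26.9, W = (34.61, -15.15). ∠VWM = 75.3° gives WM at 113.6° from the x-axis; with |WM| = 29.4, M = (22.84, 11.79). Then |EM| = |M − E| = 25.71.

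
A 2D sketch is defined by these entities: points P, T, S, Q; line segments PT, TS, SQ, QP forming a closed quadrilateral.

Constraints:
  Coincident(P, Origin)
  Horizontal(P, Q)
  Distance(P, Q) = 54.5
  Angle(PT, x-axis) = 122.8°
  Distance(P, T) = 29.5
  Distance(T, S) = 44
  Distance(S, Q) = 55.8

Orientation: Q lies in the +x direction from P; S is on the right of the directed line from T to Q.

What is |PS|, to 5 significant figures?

15.832

P is at the origin; P and Q share the same y with |PQ| = 54.5 and Q in +x, so Q = (54.5, 0). PT runs at 122.8° with |PT| = 29.5, so T = (-15.980, 24.797). S is determined by |TS| = 44.0 and |SQ| = 55.8 together: it lies at the intersection of circle(T, 44.0) and circle(Q, 55.8). With |TQ| = 74.715, the foot of the radical line on TQ is 29.477 from T and the perpendicular offset is √(44.0² − 29.477²) = 32.667. Taking the right-of-TQ solution: S = (0.98406, -15.801).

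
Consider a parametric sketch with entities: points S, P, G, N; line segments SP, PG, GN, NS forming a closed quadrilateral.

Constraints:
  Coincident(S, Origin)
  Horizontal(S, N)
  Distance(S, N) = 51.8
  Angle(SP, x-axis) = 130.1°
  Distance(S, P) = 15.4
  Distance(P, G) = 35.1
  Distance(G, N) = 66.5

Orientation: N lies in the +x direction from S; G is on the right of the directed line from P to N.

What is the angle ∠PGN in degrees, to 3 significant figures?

68.6°

Checks: |PG| = 35.10 ✓; |GN| = 66.50 ✓.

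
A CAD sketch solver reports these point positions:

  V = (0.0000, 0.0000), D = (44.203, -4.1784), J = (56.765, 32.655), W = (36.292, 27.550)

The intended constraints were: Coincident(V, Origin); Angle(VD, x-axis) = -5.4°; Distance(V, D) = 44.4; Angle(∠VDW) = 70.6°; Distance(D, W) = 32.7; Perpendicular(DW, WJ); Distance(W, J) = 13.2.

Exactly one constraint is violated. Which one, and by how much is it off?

Distance(W, J) = 13.2 — off by 7.90.

V = (0.00, 0.00) ✓; VD at -5.400° ✓; |VD| = 44.40 ✓; ∠VDW = 70.60° ✓; |DW| = 32.70 ✓; ∠(DW, WJ) = 90.00° ✓; |WJ| = 21.10 ✗.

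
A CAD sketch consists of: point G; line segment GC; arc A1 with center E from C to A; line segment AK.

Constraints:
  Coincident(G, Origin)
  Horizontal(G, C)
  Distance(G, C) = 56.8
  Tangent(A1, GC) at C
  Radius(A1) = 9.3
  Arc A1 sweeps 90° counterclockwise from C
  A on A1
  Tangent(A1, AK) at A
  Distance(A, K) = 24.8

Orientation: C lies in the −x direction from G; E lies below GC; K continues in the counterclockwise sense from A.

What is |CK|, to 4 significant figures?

35.35

G is at the origin; G and C share the same y with |GC| = 56.8 and C on the −x side, so C = (-56.80, 0.000). A1 meets GC tangentially, so EC is at right angles to GC, so E = C + (0, -9.3) = (-56.80, -9.300). On A1, C sits at bearing 90° from E; a 90° counterclockwise sweep puts A at bearing 180°, so A = E + 9.3·(cos 180°, sin 180°) = (-66.10, -9.300). The tangent condition forces EA to be normal to AK, so AK runs along (−sin 180°, cos 180°); with |AK| = 24.8, K = (-66.10, -34.10). Then |CK| = |K − C| = 35.35.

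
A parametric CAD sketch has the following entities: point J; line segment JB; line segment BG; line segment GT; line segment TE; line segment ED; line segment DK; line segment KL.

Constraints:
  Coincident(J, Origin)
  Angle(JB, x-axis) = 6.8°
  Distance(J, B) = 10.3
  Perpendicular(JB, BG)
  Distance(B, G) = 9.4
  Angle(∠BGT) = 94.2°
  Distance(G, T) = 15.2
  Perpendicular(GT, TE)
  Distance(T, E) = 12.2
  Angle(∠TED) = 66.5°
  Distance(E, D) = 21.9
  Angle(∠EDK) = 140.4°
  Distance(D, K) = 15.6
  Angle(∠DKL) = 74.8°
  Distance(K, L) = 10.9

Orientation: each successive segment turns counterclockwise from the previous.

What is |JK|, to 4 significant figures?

29.78

∠TED = 66.5° gives ED at 26.10° from the x-axis; with |ED| = 21.9, D = (14.15, 7.311). ∠EDK = 140.4° gives DK at 65.70° from the x-axis; with |DK| = 15.6, K = (20.57, 21.53). Then |JK| = |K − J| = 29.78.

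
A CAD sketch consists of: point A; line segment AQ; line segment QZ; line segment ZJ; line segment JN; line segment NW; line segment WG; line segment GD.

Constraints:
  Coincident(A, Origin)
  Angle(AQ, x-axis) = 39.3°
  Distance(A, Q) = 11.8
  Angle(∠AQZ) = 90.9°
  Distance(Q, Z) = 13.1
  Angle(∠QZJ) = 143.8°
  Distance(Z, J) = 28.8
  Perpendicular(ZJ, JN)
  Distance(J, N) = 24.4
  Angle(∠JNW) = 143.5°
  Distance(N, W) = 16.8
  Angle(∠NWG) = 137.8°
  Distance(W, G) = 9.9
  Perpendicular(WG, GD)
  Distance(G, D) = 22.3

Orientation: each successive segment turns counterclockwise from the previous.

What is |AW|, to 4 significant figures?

30.51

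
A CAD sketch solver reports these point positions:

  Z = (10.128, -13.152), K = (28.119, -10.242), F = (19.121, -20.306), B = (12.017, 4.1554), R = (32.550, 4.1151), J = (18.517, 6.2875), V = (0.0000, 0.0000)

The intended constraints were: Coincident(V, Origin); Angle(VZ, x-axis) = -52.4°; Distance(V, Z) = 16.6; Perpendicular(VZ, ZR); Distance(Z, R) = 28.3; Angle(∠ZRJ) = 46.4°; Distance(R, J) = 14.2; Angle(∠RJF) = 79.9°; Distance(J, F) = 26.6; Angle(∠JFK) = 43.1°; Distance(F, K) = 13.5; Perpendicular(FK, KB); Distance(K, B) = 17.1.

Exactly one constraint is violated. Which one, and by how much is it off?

Distance(K, B) = 17.1 — off by 4.50.

V = (0.00, 0.00) ✓; VZ at -52.40° ✓; |VZ| = 16.60 ✓; ∠(VZ, ZR) = 90.00° ✓; |ZR| = 28.30 ✓; ∠ZRJ = 46.40° ✓; |RJ| = 14.20 ✓; ∠RJF = 79.90° ✓; |JF| = 26.60 ✓; ∠JFK = 43.10° ✓; |FK| = 13.50 ✓; ∠(FK, KB) = 90.00° ✓; |KB| = 21.60 ✗.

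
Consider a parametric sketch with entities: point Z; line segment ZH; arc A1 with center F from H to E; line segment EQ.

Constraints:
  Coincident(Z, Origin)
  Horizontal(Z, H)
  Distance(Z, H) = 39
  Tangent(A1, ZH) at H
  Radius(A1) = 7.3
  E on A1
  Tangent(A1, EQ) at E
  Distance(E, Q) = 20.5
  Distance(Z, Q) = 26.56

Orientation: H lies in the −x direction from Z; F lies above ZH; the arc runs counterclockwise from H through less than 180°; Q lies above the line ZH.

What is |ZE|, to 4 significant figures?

33.66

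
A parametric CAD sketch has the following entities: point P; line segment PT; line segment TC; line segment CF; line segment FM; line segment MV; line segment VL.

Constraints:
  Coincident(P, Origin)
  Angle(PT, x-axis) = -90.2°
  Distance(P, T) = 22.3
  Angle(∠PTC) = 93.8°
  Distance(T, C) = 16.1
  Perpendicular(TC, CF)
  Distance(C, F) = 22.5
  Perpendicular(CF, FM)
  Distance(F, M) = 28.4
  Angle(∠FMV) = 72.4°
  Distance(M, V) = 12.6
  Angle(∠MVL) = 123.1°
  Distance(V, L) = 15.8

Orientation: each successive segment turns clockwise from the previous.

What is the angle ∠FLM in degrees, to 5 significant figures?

79.525°

P is at the origin; PT runs at -90.2° with length 22.3, so T = (-0.077842, -22.300). ∠PTC = 93.8° gives TC at -176.40° from the x-axis; with |TC| = 16.1, C = (-16.146, -23.311). The perpendicularity gives CF at right angles to TC, so CF runs at 93.600°; with |CF| = 22.5, F = (-17.559, -0.85519). CF ⟂ FM, so FM runs at 3.6000°; with |FM| = 28.4, M = (10.785, 0.92806). ∠FMV = 72.4° gives MV at -104.00° from the x-axis; with |MV| = 12.6, V = (7.7369, -11.298). ∠MVL = 123.1° gives VL at -160.90° from the x-axis; with |VL| = 15.8, L = (-7.1933, -16.468). Then cos ∠FLM = LF·LM / (|LF||LM|), giving 79.525°.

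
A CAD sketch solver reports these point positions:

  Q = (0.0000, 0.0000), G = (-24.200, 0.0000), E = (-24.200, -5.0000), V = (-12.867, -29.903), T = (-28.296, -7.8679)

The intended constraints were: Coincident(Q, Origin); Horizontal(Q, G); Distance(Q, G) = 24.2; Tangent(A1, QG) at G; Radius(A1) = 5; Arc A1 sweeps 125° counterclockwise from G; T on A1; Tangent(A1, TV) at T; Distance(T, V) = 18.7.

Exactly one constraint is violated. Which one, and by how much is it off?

Distance(T, V) = 18.7 — off by 8.20.

Q = (0.00, 0.00) ✓; Q.y = 0.00, G.y = 0.00 ✓; |QG| = 24.20 ✓; ∠(EG, GQ) = 90.00° ✓; |EG| = 5.000 ✓; bearing(E→T) − bearing(E→G) = 125.0° ✓; |ET| = 5.000 ✓; ∠(ET, TV) = 90.00° ✓; |TV| = 26.90 ✗.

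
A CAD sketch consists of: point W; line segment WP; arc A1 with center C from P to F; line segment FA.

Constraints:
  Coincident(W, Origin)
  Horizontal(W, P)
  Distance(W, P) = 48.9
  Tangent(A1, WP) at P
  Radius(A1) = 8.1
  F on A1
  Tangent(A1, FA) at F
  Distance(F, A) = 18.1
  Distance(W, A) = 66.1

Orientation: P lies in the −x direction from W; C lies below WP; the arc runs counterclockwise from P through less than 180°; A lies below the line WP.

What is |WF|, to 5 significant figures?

56.930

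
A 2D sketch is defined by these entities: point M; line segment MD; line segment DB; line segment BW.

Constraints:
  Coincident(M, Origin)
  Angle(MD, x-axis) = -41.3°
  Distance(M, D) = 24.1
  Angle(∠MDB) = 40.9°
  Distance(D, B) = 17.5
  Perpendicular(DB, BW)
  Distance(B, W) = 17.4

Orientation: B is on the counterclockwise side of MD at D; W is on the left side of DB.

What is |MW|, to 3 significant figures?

1.77

M is at the origin; MD runs at -41.3° with length 24.1, so D = 24.1·(cos -41.3°, sin -41.3°) = (18.1, -15.9). ∠MDB = 40.9°, so DB runs at -41.3° + (180° − 40.9°) = 97.8° from the x-axis; with |DB| = 17.5, B = D + 17.5·(cos 97.8°, sin 97.8°) = (15.7, 1.43). The perpendicularity gives BW at right angles to DB; with |BW| = 17.4 on the left of DB, W = B + 17.4·(-0.991, -0.136) = (-1.51, -0.929). Then |MW| = |W − M| = 1.77.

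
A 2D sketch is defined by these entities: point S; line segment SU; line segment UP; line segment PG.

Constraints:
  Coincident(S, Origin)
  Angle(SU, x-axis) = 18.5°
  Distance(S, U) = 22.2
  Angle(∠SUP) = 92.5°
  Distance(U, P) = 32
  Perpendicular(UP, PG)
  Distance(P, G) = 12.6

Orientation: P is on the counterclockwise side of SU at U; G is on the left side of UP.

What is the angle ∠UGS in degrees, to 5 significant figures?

37.693°

S is at the origin; SU runs at 18.5° with length 22.2, so U = 22.2·(cos 18.5°, sin 18.5°) = (21.053, 7.0442). ∠SUP = 92.5°, so UP runs at 18.5° + (180° − 92.5°) = 106.00° from the x-axis; with |UP| = 32.0, P = U + 32.0·(cos 106.00°, sin 106.00°) = (12.232, 37.805). The perpendicularity gives PG at right angles to UP; with |PG| = 12.6 on the left of UP, G = P + 12.6·(-0.96126, -0.27564) = (0.12049, 34.332). Then cos ∠UGS = GU·GS / (|GU||GS|), giving 37.693°.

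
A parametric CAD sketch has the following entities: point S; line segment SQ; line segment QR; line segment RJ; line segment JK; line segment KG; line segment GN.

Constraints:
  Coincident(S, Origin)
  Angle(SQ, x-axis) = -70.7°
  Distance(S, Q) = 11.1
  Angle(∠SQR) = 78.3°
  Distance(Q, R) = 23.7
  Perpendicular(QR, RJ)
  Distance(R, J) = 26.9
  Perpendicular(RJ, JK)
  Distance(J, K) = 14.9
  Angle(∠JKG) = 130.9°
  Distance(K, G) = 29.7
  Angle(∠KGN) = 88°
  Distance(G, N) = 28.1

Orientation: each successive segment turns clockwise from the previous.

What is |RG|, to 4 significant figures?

34.63

RJ is perpendicular to JK, so JK runs at 7.600°; with |JK| = 14.9, K = (-8.612, 15.02). ∠JKG = 130.9° gives KG at -41.50° from the x-axis; with |KG| = 29.7, G = (13.63, -4.656). Then |RG| = |G − R| = 34.63.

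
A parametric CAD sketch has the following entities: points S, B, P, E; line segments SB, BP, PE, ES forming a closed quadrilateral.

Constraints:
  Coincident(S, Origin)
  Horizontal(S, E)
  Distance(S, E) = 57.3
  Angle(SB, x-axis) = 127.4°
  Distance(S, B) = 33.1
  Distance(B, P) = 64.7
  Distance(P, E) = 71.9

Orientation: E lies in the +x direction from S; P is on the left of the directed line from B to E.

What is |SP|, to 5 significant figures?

73.308

S is at the origin; SE is horizontal with |SE| = 57.3 and E in +x, so E = (57.3, 0). SB runs at 127.4° with |SB| = 33.1, so B = (-20.104, 26.295). P is determined by |BP| = 64.7 and |PE| = 71.9 together: it lies at the intersection of circle(B, 64.7) and circle(E, 71.9). With |BE| = 81.749, the foot of the radical line on BE is 34.859 from B and the perpendicular offset is √(64.7² − 34.859²) = 54.506. Taking the left-of-BE solution: P = (30.435, 66.692).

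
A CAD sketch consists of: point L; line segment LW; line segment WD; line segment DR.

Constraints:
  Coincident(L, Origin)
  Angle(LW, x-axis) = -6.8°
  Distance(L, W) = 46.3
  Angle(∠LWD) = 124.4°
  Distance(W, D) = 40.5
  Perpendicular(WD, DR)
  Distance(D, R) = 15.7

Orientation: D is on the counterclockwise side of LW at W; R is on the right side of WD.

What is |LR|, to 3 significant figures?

85.7

L is at the origin; LW runs at -6.8° with length 46.3, so W = 46.3·(cos -6.8°, sin -6.8°) = (46.0, -5.48). ∠LWD = 124.4°, so WD runs at -6.8° + (180° − 124.4°) = 48.8° from the x-axis; with |WD| = 40.5, D = W + 40.5·(cos 48.8°, sin 48.8°) = (72.7, 25.0). WD is perpendicular to DR; with |DR| = 15.7 on the right of WD, R = D + 15.7·(0.752, -0.659) = (84.5, 14.6). Then |LR| = |R − L| = 85.7.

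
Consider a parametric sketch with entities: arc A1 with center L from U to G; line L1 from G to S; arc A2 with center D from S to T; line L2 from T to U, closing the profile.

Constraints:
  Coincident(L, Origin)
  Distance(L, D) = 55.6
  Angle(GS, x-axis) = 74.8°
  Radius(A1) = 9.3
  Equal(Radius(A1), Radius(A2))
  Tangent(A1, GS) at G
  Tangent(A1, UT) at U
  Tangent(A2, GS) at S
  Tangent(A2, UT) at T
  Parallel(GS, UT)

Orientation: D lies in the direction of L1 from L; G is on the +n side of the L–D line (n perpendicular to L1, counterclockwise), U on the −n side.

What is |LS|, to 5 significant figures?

56.372

Tangency of A1 to both parallel lines with radius 9.3 puts G and U at L ± 9.3·n: G = (-8.9747, 2.4384), U = (8.9747, -2.4384). Equal radii place S and T the same way about D: S = D + 9.3·n = (5.6031, 56.093), T = D − 9.3·n = (23.552, 51.217). Then |LS| = |S − L| = 56.372.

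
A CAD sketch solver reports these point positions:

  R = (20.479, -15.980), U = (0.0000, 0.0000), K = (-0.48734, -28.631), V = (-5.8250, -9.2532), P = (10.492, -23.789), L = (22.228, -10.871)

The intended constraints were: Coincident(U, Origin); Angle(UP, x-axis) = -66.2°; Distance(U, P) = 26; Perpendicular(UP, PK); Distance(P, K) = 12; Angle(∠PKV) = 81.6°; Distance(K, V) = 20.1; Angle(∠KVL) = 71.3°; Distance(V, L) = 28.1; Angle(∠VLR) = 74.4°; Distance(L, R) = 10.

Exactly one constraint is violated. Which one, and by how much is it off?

Distance(L, R) = 10 — off by 4.60.

U = (0.00, 0.00) ✓; UP at -66.20° ✓; |UP| = 26.00 ✓; ∠(UP, PK) = 90.00° ✓; |PK| = 12.00 ✓; ∠PKV = 81.60° ✓; |KV| = 20.10 ✓; ∠KVL = 71.30° ✓; |VL| = 28.10 ✓; ∠VLR = 74.40° ✓; |LR| = 5.400 ✗.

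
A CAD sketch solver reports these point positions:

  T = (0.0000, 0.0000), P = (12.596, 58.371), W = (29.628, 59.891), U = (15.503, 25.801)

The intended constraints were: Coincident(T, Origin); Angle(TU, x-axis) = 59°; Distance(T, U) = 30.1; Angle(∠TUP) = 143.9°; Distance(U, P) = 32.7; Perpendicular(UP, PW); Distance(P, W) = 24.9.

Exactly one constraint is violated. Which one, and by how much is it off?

Distance(P, W) = 24.9 — off by 7.80.

T = (0.00, 0.00) ✓; TU at 59.00° ✓; |TU| = 30.10 ✓; ∠TUP = 143.9° ✓; |UP| = 32.70 ✓; ∠(UP, PW) = 90.00° ✓; |PW| = 17.10 ✗.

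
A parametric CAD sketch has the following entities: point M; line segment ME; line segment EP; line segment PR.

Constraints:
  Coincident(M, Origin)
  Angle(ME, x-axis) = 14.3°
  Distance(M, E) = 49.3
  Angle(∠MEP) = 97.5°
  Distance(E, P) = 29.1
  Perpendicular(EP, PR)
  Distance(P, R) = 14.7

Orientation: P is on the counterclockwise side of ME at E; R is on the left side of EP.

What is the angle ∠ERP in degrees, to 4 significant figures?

63.20°

M is at the origin; ME runs at 14.3° with length 49.3, so E = 49.3·(cos 14.3°, sin 14.3°) = (47.77, 12.18). ∠MEP = 97.5°, so EP runs at 14.3° + (180° − 97.5°) = 96.80° from the x-axis; with |EP| = 29.1, P = E + 29.1·(cos 96.80°, sin 96.80°) = (44.33, 41.07). The perpendicularity gives PR at right angles to EP; with |PR| = 14.7 on the left of EP, R = P + 14.7·(-0.9930, -0.1184) = (29.73, 39.33). Then cos ∠ERP = RE·RP / (|RE||RP|), giving 63.20°.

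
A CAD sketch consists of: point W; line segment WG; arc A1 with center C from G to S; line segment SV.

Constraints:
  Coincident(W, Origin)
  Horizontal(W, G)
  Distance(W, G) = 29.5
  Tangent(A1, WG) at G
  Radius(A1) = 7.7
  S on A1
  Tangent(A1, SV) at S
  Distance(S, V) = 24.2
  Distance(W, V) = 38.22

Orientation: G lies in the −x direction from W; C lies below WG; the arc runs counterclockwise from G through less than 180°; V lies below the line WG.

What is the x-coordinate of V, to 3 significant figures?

-21.3

Checks: |CS| = 7.700 ✓; ∠(CS, SV) = 90.00° ✓; |SV| = 24.20 ✓; |WV| = 38.22 ✓.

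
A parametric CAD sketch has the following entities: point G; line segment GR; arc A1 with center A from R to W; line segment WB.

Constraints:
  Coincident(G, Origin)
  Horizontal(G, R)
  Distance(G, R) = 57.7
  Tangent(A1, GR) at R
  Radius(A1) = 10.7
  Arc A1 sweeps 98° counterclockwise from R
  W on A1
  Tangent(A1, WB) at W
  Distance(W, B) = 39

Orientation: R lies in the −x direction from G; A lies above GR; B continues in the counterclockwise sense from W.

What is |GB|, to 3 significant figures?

73.1

G is at the origin; GR is horizontal with |GR| = 57.7 and R on the −x side, so R = (-57.7, 0.00). Tangency of A1 to GR means the radius AR is perpendicular to GR, so A = R + (0, 10.7) = (-57.7, 10.7). On A1, R sits at bearing -90° from A; a 98° counterclockwise sweep puts W at bearing 8°, so W = A + 10.7·(cos 8°, sin 8°) = (-47.1, 12.2). Since A1 is tangent to WB there, AW ⟂ WB, so WB runs along (−sin 8°, cos 8°); with |WB| = 39.0, B = (-52.5, 50.8). Then |GB| = |B − G| = 73.1.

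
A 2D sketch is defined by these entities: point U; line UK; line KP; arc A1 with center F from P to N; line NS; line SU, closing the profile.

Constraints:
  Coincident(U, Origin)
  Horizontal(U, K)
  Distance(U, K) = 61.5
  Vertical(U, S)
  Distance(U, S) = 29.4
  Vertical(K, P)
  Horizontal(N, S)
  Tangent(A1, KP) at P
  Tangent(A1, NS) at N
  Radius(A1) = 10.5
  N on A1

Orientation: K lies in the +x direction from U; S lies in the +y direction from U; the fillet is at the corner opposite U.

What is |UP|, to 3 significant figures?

64.3

U is at the origin; UK is horizontal with |UK| = 61.5 and K on the +x side, so K = (61.5, 0.00). US is vertical with |US| = 29.4 and S on the +y side, so S = (0.00, 29.4). The virtual corner opposite U is at (61.5, 29.4). Tangency of A1 to KP means the radius FP is perpendicular to KP and A1 meets NS tangentially, so FN is at right angles to NS, with radius 10.5, so the center F sits 10.5 in from both sides at F = (51.0, 18.9). That places the tangent points at P = (61.5, 18.9) on KP and N = (51.0, 29.4) on NS. Then |UP| = |P − U| = 64.3.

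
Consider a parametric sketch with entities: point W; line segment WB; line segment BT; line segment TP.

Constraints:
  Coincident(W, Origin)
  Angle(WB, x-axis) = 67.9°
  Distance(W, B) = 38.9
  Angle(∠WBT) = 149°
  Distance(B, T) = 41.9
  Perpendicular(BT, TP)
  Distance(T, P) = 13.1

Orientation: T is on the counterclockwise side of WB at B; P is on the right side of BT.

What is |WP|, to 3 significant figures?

82.2

W is at the origin; WB runs at 67.9° with length 38.9, so B = 38.9·(cos 67.9°, sin 67.9°) = (14.6, 36.0). ∠WBT = 149.0°, so BT runs at 67.9° + (180° − 149.0°) = 98.9° from the x-axis; with |BT| = 41.9, T = B + 41.9·(cos 98.9°, sin 98.9°) = (8.15, 77.4). BT ⟂ TP; with |TP| = 13.1 on the right of BT, P = T + 13.1·(0.988, 0.155) = (21.1, 79.5). Then |WP| = |P − W| = 82.2.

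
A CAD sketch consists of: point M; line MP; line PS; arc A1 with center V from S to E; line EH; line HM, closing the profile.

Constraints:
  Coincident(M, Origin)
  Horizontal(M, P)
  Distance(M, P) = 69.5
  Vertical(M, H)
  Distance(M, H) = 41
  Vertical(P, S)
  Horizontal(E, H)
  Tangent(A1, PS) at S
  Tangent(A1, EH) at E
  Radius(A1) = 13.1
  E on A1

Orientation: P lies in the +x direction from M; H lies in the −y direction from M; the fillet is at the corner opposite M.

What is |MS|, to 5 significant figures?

74.891

M is at the origin; MP is horizontal with |MP| = 69.5 and P on the +x side, so P = (69.500, 0.0000). MH is vertical with |MH| = 41.0 and H on the −y side, so H = (0.0000, -41.000). The virtual corner opposite M is at (69.500, -41.000). The tangent condition forces VS to be normal to PS and the tangent condition forces VE to be normal to EH, with radius 13.1, so the center V sits 13.1 in from both sides at V = (56.400, -27.900). That places the tangent points at S = (69.500, -27.900) on PS and E = (56.400, -41.000) on EH. Then |MS| = |S − M| = 74.891.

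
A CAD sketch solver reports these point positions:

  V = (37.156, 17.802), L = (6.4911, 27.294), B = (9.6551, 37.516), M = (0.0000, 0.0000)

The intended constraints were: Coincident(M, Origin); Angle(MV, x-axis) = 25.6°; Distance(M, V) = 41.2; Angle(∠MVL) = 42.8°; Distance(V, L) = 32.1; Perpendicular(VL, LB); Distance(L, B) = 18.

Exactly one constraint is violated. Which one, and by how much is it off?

Distance(L, B) = 18 — off by 7.30.

M = (0.00, 0.00) ✓; MV at 25.60° ✓; |MV| = 41.20 ✓; ∠MVL = 42.80° ✓; |VL| = 32.10 ✓; ∠(VL, LB) = 90.00° ✓; |LB| = 10.70 ✗.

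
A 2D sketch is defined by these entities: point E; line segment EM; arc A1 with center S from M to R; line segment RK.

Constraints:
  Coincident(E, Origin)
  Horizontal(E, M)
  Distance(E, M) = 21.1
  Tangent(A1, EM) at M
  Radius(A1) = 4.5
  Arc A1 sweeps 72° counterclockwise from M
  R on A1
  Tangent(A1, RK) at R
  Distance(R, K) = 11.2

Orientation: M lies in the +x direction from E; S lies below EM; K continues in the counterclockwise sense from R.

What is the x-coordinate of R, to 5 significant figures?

16.820

E is at the origin; EM is horizontal with |EM| = 21.1 and M on the +x side, so M = (21.100, 0.0000). A1 meets EM tangentially, so SM is at right angles to EM, so S = M + (0, -4.5) = (21.100, -4.5000). On A1, M sits at bearing 90° from S; a 72° counterclockwise sweep puts R at bearing 162°, so R = S + 4.5·(cos 162°, sin 162°) = (16.820, -3.1094). So R.x = 16.820.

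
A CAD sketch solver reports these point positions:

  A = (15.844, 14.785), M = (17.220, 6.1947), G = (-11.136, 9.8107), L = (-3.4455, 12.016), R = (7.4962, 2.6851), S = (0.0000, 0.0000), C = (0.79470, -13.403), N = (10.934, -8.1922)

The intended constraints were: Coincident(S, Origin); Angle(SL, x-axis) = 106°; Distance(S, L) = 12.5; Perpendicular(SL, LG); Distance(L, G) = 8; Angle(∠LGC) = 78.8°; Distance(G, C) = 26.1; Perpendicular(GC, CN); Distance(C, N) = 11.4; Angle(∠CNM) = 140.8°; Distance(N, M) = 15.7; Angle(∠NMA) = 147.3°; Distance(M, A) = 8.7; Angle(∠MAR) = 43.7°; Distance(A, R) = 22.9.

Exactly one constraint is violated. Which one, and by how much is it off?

Distance(A, R) = 22.9 — off by 8.20.

S = (0.00, 0.00) ✓; SL at 106.0° ✓; |SL| = 12.50 ✓; ∠(SL, LG) = 90.00° ✓; |LG| = 8.000 ✓; ∠LGC = 78.80° ✓; |GC| = 26.10 ✓; ∠(GC, CN) = 90.00° ✓; |CN| = 11.40 ✓; ∠CNM = 140.8° ✓; |NM| = 15.70 ✓; ∠NMA = 147.3° ✓; |MA| = 8.700 ✓; ∠MAR = 43.70° ✓; |AR| = 14.70 ✗.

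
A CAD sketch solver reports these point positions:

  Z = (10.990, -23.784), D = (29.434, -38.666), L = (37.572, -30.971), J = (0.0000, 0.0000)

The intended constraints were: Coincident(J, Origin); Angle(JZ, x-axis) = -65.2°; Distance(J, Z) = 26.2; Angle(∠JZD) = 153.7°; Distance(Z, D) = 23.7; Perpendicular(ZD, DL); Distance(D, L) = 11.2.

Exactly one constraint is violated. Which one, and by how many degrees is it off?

Perpendicular(ZD, DL) — off by 7.70°.

J = (0.00, 0.00) ✓; JZ at -65.20° ✓; |JZ| = 26.20 ✓; ∠JZD = 153.7° ✓; |ZD| = 23.70 ✓; ∠(ZD, DL) = 82.30° ✗; |DL| = 11.20 ✓.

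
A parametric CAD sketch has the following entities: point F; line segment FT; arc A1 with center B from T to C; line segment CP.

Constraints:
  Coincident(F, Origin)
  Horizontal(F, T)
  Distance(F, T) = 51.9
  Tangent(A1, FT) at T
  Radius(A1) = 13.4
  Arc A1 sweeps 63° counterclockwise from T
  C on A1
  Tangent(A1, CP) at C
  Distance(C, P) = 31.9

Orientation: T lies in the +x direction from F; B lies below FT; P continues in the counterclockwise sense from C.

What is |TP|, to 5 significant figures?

44.446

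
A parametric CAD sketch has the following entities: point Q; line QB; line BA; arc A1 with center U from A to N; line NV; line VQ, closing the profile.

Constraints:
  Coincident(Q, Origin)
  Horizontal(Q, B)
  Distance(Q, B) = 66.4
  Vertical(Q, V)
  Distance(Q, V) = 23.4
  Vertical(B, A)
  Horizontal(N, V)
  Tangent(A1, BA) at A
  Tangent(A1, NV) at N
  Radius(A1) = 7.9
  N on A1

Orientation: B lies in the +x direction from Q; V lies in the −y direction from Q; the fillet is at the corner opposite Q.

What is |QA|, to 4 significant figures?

68.19

Q is at the origin; QB is horizontal with |QB| = 66.4 and B on the +x side, so B = (66.40, 0.000). Q and V share the same x with |QV| = 23.4 and V on the −y side, so V = (0.000, -23.40). The virtual corner opposite Q is at (66.40, -23.40). Since A1 is tangent to BA there, UA ⟂ BA and tangency of A1 to NV means the radius UN is perpendicular to NV, with radius 7.9, so the center U sits 7.9 in from both sides at U = (58.50, -15.50). That places the tangent points at A = (66.40, -15.50) on BA and N = (58.50, -23.40) on NV. Then |QA| = |A − Q| = 68.19.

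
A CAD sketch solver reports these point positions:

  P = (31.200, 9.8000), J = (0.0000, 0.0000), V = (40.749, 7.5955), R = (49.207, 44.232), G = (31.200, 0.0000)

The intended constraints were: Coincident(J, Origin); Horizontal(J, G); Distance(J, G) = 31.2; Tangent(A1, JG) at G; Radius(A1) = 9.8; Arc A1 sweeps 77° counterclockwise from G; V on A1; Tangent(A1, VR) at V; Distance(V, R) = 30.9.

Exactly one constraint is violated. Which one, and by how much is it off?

Distance(V, R) = 30.9 — off by 6.70.

J = (0.00, 0.00) ✓; J.y = 0.00, G.y = 0.00 ✓; |JG| = 31.20 ✓; ∠(PG, GJ) = 90.00° ✓; |PG| = 9.800 ✓; bearing(P→V) − bearing(P→G) = 77.00° ✓; |PV| = 9.800 ✓; ∠(PV, VR) = 90.00° ✓; |VR| = 37.60 ✗.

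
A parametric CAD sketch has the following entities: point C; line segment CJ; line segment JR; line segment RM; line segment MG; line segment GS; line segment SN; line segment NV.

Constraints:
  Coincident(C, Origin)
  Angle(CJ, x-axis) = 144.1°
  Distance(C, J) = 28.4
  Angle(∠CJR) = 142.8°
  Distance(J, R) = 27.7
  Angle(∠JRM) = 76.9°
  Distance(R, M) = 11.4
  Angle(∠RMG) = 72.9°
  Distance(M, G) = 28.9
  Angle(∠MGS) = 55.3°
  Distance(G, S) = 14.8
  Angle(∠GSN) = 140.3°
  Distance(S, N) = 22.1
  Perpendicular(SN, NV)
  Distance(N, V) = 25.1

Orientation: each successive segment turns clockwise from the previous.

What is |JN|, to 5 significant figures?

35.172

∠MGS = 55.3° gives GS at 132.00° from the x-axis; with |GS| = 14.8, S = (-36.234, 26.786). ∠GSN = 140.3° gives SN at 92.300° from the x-axis; with |SN| = 22.1, N = (-37.121, 48.868). Then |JN| = |N − J| = 35.172.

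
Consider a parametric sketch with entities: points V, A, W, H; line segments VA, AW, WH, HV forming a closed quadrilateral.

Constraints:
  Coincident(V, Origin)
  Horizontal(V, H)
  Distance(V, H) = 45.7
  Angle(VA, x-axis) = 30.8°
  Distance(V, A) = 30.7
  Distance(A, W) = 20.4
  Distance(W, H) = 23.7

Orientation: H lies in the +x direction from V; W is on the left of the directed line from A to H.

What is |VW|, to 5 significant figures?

50.987

V is at the origin; V and H share the same y with |VH| = 45.7 and H in +x, so H = (45.7, 0). VA runs at 30.8° with |VA| = 30.7, so A = (26.370, 15.720). W is determined by |AW| = 20.4 and |WH| = 23.7 together: it lies at the intersection of circle(A, 20.4) and circle(H, 23.7). With |AH| = 24.915, the foot of the radical line on AH is 9.5370 from A and the perpendicular offset is √(20.4² − 9.5370²) = 18.033. Taking the left-of-AH solution: W = (45.147, 23.694).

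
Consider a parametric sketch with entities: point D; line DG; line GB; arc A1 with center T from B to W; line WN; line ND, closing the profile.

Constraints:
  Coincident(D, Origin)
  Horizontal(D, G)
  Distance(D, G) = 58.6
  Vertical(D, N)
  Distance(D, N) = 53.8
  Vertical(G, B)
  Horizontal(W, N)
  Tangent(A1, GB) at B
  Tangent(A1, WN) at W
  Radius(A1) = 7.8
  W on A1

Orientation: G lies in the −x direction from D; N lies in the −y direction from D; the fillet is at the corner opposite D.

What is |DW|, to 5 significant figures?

73.994

The virtual corner opposite D is at (-58.600, -53.800). The tangent condition forces TB to be normal to GB and the tangent condition forces TW to be normal to WN, with radius 7.8, so the center T sits 7.8 in from both sides at T = (-50.800, -46.000). That places the tangent points at B = (-58.600, -46.000) on GB and W = (-50.800, -53.800) on WN. Then |DW| = |W − D| = 73.994.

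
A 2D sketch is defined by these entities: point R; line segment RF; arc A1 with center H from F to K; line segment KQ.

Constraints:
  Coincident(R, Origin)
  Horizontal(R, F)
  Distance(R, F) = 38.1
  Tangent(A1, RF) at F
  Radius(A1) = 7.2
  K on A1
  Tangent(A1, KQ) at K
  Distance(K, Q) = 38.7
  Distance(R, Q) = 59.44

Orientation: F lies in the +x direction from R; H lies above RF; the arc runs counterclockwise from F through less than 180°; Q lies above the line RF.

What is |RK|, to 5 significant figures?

45.972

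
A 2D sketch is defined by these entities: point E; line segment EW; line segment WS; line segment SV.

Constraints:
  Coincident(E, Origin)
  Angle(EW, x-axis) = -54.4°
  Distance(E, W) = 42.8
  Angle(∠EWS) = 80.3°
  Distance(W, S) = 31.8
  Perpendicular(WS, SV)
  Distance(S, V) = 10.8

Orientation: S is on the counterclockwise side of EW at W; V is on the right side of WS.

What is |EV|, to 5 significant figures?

58.415

E is at the origin; EW runs at -54.4° with length 42.8, so W = 42.8·(cos -54.4°, sin -54.4°) = (24.915, -34.801). ∠EWS = 80.3°, so WS runs at -54.4° + (180° − 80.3°) = 45.300° from the x-axis; with |WS| = 31.8, S = W + 31.8·(cos 45.300°, sin 45.300°) = (47.283, -12.197). WS is perpendicular to SV; with |SV| = 10.8 on the right of WS, V = S + 10.8·(0.71080, -0.70339) = (54.959, -19.794). Then |EV| = |V − E| = 58.415.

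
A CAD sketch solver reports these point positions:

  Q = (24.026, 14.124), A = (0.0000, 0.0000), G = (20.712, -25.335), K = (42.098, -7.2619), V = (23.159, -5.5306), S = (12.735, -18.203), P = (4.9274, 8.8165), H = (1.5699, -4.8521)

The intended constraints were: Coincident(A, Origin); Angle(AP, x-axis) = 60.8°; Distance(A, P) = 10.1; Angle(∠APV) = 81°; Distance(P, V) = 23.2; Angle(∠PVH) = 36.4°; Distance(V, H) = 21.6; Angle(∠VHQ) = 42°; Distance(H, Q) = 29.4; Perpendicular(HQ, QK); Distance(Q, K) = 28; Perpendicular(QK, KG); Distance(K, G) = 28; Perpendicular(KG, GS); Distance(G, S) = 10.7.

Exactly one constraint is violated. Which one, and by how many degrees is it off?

Perpendicular(KG, GS) — off by 8.00°.

A = (0.00, 0.00) ✓; AP at 60.80° ✓; |AP| = 10.10 ✓; ∠APV = 81.00° ✓; |PV| = 23.20 ✓; ∠PVH = 36.40° ✓; |VH| = 21.60 ✓; ∠VHQ = 42.00° ✓; |HQ| = 29.40 ✓; ∠(HQ, QK) = 90.00° ✓; |QK| = 28.00 ✓; ∠(QK, KG) = 90.00° ✓; |KG| = 28.00 ✓; ∠(KG, GS) = 82.00° ✗; |GS| = 10.70 ✓.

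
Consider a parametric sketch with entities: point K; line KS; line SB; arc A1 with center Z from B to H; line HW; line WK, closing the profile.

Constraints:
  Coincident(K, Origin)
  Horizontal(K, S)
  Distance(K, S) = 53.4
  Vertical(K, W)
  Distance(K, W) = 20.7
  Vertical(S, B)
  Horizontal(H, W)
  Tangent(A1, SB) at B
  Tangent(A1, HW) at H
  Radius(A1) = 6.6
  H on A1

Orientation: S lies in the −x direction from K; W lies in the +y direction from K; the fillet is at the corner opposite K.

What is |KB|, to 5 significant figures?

55.230

The virtual corner opposite K is at (-53.400, 20.700). Tangency of A1 to SB means the radius ZB is perpendicular to SB and the tangent condition forces ZH to be normal to HW, with radius 6.6, so the center Z sits 6.6 in from both sides at Z = (-46.800, 14.100). That places the tangent points at B = (-53.400, 14.100) on SB and H = (-46.800, 20.700) on HW. Then |KB| = |B − K| = 55.230.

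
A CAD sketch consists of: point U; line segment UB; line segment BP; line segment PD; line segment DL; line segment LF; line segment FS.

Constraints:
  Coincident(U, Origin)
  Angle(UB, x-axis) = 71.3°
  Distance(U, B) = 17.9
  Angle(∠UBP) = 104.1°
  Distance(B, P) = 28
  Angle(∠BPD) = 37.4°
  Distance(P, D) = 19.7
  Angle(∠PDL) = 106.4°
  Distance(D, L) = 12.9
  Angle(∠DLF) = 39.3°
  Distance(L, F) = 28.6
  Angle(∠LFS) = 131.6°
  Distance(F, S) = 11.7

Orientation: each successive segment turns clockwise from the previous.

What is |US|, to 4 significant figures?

43.54

∠DLF = 39.3° gives LF at -1.500° from the x-axis; with |LF| = 28.6, F = (35.91, 11.72). ∠LFS = 131.6° gives FS at -49.90° from the x-axis; with |FS| = 11.7, S = (43.45, 2.769). Then |US| = |S − U| = 43.54.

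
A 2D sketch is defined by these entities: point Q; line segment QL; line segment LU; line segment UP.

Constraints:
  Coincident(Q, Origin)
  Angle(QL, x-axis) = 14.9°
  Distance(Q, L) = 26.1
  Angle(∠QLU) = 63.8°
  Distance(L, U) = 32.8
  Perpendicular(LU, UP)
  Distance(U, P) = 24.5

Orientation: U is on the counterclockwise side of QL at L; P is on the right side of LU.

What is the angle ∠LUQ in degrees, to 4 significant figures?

47.74°

Q is at the origin; QL runs at 14.9° with length 26.1, so L = 26.1·(cos 14.9°, sin 14.9°) = (25.22, 6.711). ∠QLU = 63.8°, so LU runs at 14.9° + (180° − 63.8°) = 131.1° from the x-axis; with |LU| = 32.8, U = L + 32.8·(cos 131.1°, sin 131.1°) = (3.661, 31.43). Then cos ∠LUQ = UL·UQ / (|UL||UQ|), giving 47.74°.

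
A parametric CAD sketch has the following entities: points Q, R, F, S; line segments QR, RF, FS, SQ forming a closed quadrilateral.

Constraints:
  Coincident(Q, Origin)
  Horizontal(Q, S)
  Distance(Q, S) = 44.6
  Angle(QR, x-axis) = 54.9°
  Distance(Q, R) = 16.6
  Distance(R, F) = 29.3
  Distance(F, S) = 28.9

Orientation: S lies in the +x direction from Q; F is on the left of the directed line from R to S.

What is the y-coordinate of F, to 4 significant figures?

27.39

Checks: |RF| = 29.30 ✓; |FS| = 28.90 ✓.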